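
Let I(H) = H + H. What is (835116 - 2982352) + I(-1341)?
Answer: -2149918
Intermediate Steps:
I(H) = 2*H
(835116 - 2982352) + I(-1341) = (835116 - 2982352) + 2*(-1341) = -2147236 - 2682 = -2149918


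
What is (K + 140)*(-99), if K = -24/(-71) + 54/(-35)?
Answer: -34145694/2485 ≈ -13741.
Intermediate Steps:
K = -2994/2485 (K = -24*(-1/71) + 54*(-1/35) = 24/71 - 54/35 = -2994/2485 ≈ -1.2048)
(K + 140)*(-99) = (-2994/2485 + 140)*(-99) = (344906/2485)*(-99) = -34145694/2485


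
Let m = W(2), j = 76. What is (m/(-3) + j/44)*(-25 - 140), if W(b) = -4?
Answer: -505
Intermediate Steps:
m = -4
(m/(-3) + j/44)*(-25 - 140) = (-4/(-3) + 76/44)*(-25 - 140) = (-4*(-⅓) + 76*(1/44))*(-165) = (4/3 + 19/11)*(-165) = (101/33)*(-165) = -505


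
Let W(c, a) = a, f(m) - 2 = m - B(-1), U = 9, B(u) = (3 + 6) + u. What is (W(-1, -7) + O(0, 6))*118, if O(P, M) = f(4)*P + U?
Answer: 236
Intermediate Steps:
B(u) = 9 + u
f(m) = -6 + m (f(m) = 2 + (m - (9 - 1)) = 2 + (m - 8) = 2 + (-8 + m) = -6 + m)
O(P, M) = 9 - 2*P (O(P, M) = (-6 + 4)*P + 9 = -2*P + 9 = 9 - 2*P)
(W(-1, -7) + O(0, 6))*118 = (-7 + (9 - 2*0))*118 = (-7 + (9 + 0))*118 = (-7 + 9)*118 = 2*118 = 236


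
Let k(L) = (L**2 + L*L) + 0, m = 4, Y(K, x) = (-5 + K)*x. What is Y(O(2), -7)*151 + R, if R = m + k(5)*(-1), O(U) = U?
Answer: 3125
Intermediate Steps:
Y(K, x) = x*(-5 + K)
k(L) = 2*L**2 (k(L) = (L**2 + L**2) + 0 = 2*L**2 + 0 = 2*L**2)
R = -46 (R = 4 + (2*5**2)*(-1) = 4 + (2*25)*(-1) = 4 + 50*(-1) = 4 - 50 = -46)
Y(O(2), -7)*151 + R = -7*(-5 + 2)*151 - 46 = -7*(-3)*151 - 46 = 21*151 - 46 = 3171 - 46 = 3125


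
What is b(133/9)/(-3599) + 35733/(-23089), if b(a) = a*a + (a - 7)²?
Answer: -10938405848/6730882191 ≈ -1.6251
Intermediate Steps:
b(a) = a² + (-7 + a)²
b(133/9)/(-3599) + 35733/(-23089) = ((133/9)² + (-7 + 133/9)²)/(-3599) + 35733/(-23089) = ((133*(⅑))² + (-7 + 133*(⅑))²)*(-1/3599) + 35733*(-1/23089) = ((133/9)² + (-7 + 133/9)²)*(-1/3599) - 35733/23089 = (17689/81 + (70/9)²)*(-1/3599) - 35733/23089 = (17689/81 + 4900/81)*(-1/3599) - 35733/23089 = (22589/81)*(-1/3599) - 35733/23089 = -22589/291519 - 35733/23089 = -10938405848/6730882191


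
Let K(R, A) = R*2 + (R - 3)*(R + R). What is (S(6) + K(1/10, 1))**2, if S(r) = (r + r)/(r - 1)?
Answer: 10201/2500 ≈ 4.0804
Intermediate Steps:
K(R, A) = 2*R + 2*R*(-3 + R) (K(R, A) = 2*R + (-3 + R)*(2*R) = 2*R + 2*R*(-3 + R))
S(r) = 2*r/(-1 + r) (S(r) = (2*r)/(-1 + r) = 2*r/(-1 + r))
(S(6) + K(1/10, 1))**2 = (2*6/(-1 + 6) + 2*(1/10)*(-2 + 1/10))**2 = (2*6/5 + 2*(1*(1/10))*(-2 + 1*(1/10)))**2 = (2*6*(1/5) + 2*(1/10)*(-2 + 1/10))**2 = (12/5 + 2*(1/10)*(-19/10))**2 = (12/5 - 19/50)**2 = (101/50)**2 = 10201/2500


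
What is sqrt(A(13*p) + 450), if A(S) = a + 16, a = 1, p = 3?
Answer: sqrt(467) ≈ 21.610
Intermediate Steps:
A(S) = 17 (A(S) = 1 + 16 = 17)
sqrt(A(13*p) + 450) = sqrt(17 + 450) = sqrt(467)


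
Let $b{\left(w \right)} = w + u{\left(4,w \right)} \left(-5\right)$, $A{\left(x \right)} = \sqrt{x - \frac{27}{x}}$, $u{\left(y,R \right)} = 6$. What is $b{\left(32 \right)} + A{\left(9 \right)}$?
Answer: $2 + \sqrt{6} \approx 4.4495$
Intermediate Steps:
$b{\left(w \right)} = -30 + w$ ($b{\left(w \right)} = w + 6 \left(-5\right) = w - 30 = -30 + w$)
$b{\left(32 \right)} + A{\left(9 \right)} = \left(-30 + 32\right) + \sqrt{9 - \frac{27}{9}} = 2 + \sqrt{9 - 3} = 2 + \sqrt{6}$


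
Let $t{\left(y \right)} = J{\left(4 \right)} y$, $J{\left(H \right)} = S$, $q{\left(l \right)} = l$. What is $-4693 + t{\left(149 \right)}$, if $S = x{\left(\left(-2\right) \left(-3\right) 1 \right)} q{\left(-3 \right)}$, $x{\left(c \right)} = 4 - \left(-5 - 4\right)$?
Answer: $-10504$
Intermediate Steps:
$x{\left(c \right)} = 13$ ($x{\left(c \right)} = 4 - \left(-5 - 4\right) = 4 - -9 = 4 + 9 = 13$)
$S = -39$ ($S = 13 \left(-3\right) = -39$)
$J{\left(H \right)} = -39$
$t{\left(y \right)} = - 39 y$
$-4693 + t{\left(149 \right)} = -4693 - 5811 = -10504$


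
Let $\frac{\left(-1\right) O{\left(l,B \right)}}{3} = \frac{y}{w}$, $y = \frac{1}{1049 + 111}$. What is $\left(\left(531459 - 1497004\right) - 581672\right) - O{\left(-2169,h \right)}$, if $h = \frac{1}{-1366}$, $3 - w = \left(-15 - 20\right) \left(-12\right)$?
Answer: $- \frac{249473269081}{161240} \approx -1.5472 \cdot 10^{6}$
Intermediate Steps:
$y = \frac{1}{1160} \approx 0.00086207$
$w = -417$ ($w = 3 - \left(-15 - 20\right) \left(-12\right) = 3 - \left(-35\right) \left(-12\right) = 3 - 420 = -417$)
$h = - \frac{1}{1366} \approx -0.00073206$
$O{\left(l,B \right)} = \frac{1}{161240}$ ($O{\left(l,B \right)} = - 3 \frac{1}{1160 \left(-417\right)} = - 3 \cdot \frac{1}{1160} \left(- \frac{1}{417}\right) = \left(-3\right) \left(- \frac{1}{483720}\right) = \frac{1}{161240}$)
$\left(\left(531459 - 1497004\right) - 581672\right) - O{\left(-2169,h \right)} = \left(\left(531459 - 1497004\right) - 581672\right) - \frac{1}{161240} = \left(-965545 - 581672\right) - \frac{1}{161240} = -1547217 - \frac{1}{161240} = - \frac{249473269081}{161240}$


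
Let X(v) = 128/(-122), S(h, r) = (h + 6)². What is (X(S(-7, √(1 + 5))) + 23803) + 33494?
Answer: 3495053/61 ≈ 57296.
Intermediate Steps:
S(h, r) = (6 + h)²
X(v) = -64/61 (X(v) = 128*(-1/122) = -64/61)
(X(S(-7, √(1 + 5))) + 23803) + 33494 = (-64/61 + 23803) + 33494 = 1451919/61 + 33494 = 3495053/61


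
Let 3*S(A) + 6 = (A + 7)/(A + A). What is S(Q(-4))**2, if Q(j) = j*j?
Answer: 28561/9216 ≈ 3.0991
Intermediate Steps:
Q(j) = j**2
S(A) = -2 + (7 + A)/(6*A) (S(A) = -2 + ((A + 7)/(A + A))/3 = -2 + ((7 + A)/((2*A)))/3 = -2 + ((7 + A)*(1/(2*A)))/3 = -2 + ((7 + A)/(2*A))/3 = -2 + (7 + A)/(6*A))
S(Q(-4))**2 = ((7 - 11*(-4)**2)/(6*((-4)**2)))**2 = ((1/6)*(7 - 11*16)/16)**2 = ((1/6)*(1/16)*(7 - 176))**2 = ((1/6)*(1/16)*(-169))**2 = (-169/96)**2 = 28561/9216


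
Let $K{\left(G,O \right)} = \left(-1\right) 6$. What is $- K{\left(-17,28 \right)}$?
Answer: $6$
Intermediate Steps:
$K{\left(G,O \right)} = -6$
$- K{\left(-17,28 \right)} = \left(-1\right) \left(-6\right) = 6$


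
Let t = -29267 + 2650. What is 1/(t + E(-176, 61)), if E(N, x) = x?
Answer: -1/26556 ≈ -3.7656e-5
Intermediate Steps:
t = -26617
1/(t + E(-176, 61)) = 1/(-26617 + 61) = 1/(-26556) = -1/26556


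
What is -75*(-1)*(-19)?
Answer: -1425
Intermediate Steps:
-75*(-1)*(-19) = 75*(-19) = -1425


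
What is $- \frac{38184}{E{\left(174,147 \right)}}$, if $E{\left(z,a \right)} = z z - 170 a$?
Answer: $- \frac{6364}{881} \approx -7.2236$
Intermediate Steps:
$E{\left(z,a \right)} = z^{2} - 170 a$
$- \frac{38184}{E{\left(174,147 \right)}} = - \frac{38184}{174^{2} - 24990} = - \frac{38184}{30276 - 24990} = - \frac{38184}{5286} = \left(-38184\right) \frac{1}{5286} = - \frac{6364}{881}$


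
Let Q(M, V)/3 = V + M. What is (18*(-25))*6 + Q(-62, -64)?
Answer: -3078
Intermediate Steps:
Q(M, V) = 3*M + 3*V (Q(M, V) = 3*(V + M) = 3*(M + V) = 3*M + 3*V)
(18*(-25))*6 + Q(-62, -64) = (18*(-25))*6 + (3*(-62) + 3*(-64)) = -450*6 + (-186 - 192) = -2700 - 378 = -3078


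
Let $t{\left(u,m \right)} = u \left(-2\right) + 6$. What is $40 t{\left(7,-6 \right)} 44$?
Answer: $-14080$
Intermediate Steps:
$t{\left(u,m \right)} = 6 - 2 u$ ($t{\left(u,m \right)} = - 2 u + 6 = 6 - 2 u$)
$40 t{\left(7,-6 \right)} 44 = 40 \left(6 - 14\right) 44 = 40 \left(-8\right) 44 = \left(-320\right) 44 = -14080$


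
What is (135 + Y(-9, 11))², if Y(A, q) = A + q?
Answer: 18769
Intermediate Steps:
(135 + Y(-9, 11))² = (135 + (-9 + 11))² = (135 + 2)² = 137² = 18769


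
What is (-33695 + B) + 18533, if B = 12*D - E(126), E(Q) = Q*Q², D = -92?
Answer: -2016642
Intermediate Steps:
E(Q) = Q³
B = -2001480 (B = 12*(-92) - 1*126³ = -1104 - 1*2000376 = -1104 - 2000376 = -2001480)
(-33695 + B) + 18533 = (-33695 - 2001480) + 18533 = -2035175 + 18533 = -2016642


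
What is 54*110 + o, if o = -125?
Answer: 5815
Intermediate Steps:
54*110 + o = 54*110 - 125 = 5940 - 125 = 5815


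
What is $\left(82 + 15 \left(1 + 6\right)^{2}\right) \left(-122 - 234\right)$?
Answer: $-290852$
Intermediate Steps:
$\left(82 + 15 \left(1 + 6\right)^{2}\right) \left(-122 - 234\right) = \left(82 + 15 \cdot 7^{2}\right) \left(-122 - 234\right) = \left(82 + 15 \cdot 49\right) \left(-356\right) = \left(82 + 735\right) \left(-356\right) = 817 \left(-356\right) = -290852$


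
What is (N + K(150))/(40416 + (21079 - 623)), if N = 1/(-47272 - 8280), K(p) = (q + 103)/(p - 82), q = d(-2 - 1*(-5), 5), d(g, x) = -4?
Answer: 1374895/57486542848 ≈ 2.3917e-5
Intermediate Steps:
q = -4
K(p) = 99/(-82 + p) (K(p) = (-4 + 103)/(p - 82) = 99/(-82 + p))
N = -1/55552 (N = 1/(-55552) = -1/55552 ≈ -1.8001e-5)
(N + K(150))/(40416 + (21079 - 623)) = (-1/55552 + 99/(-82 + 150))/(40416 + (21079 - 623)) = (-1/55552 + 99/68)/(40416 + 20456) = (-1/55552 + 99*(1/68))/60872 = (-1/55552 + 99/68)*(1/60872) = (1374895/944384)*(1/60872) = 1374895/57486542848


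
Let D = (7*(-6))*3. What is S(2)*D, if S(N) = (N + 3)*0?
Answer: 0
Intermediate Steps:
S(N) = 0 (S(N) = (3 + N)*0 = 0)
D = -126 (D = -42*3 = -126)
S(2)*D = 0*(-126) = 0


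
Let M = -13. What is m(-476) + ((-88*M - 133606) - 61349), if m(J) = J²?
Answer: 32765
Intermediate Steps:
m(-476) + ((-88*M - 133606) - 61349) = (-476)² + ((-88*(-13) - 133606) - 61349) = 226576 + ((1144 - 133606) - 61349) = 226576 + (-132462 - 61349) = 226576 - 193811 = 32765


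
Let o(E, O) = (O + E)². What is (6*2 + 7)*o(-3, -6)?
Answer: 1539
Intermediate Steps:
o(E, O) = (E + O)²
(6*2 + 7)*o(-3, -6) = (6*2 + 7)*(-3 - 6)² = (12 + 7)*(-9)² = 19*81 = 1539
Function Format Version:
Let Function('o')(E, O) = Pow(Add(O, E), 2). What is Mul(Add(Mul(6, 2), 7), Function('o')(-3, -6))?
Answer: 1539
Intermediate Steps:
Function('o')(E, O) = Pow(Add(E, O), 2)
Mul(Add(Mul(6, 2), 7), Function('o')(-3, -6)) = Mul(Add(Mul(6, 2), 7), Pow(Add(-3, -6), 2)) = Mul(Add(12, 7), Pow(-9, 2)) = Mul(19, 81) = 1539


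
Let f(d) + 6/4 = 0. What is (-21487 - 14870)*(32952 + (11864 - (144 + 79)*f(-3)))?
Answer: -3283073457/2 ≈ -1.6415e+9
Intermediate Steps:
f(d) = -3/2 (f(d) = -3/2 + 0 = -3/2)
(-21487 - 14870)*(32952 + (11864 - (144 + 79)*f(-3))) = (-21487 - 14870)*(32952 + (11864 - (144 + 79)*(-3)/2)) = -36357*(32952 + (11864 - 223*(-3)/2)) = -36357*(32952 + (11864 - 1*(-669/2))) = -36357*(32952 + (11864 + 669/2)) = -36357*(32952 + 24397/2) = -36357*90301/2 = -3283073457/2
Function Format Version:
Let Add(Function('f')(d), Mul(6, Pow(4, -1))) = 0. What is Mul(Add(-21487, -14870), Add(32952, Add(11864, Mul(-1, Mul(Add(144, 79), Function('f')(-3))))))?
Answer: Rational(-3283073457, 2) ≈ -1.6415e+9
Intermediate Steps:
Function('f')(d) = Rational(-3, 2) (Function('f')(d) = Add(Rational(-3, 2), 0) = Rational(-3, 2))
Mul(Add(-21487, -14870), Add(32952, Add(11864, Mul(-1, Mul(Add(144, 79), Function('f')(-3)))))) = Mul(Add(-21487, -14870), Add(32952, Add(11864, Mul(-1, Mul(Add(144, 79), Rational(-3, 2)))))) = Mul(-36357, Add(32952, Add(11864, Mul(-1, Mul(223, Rational(-3, 2)))))) = Mul(-36357, Add(32952, Add(11864, Mul(-1, Rational(-669, 2))))) = Mul(-36357, Add(32952, Add(11864, Rational(669, 2)))) = Mul(-36357, Add(32952, Rational(24397, 2))) = Mul(-36357, Rational(90301, 2)) = Rational(-3283073457, 2)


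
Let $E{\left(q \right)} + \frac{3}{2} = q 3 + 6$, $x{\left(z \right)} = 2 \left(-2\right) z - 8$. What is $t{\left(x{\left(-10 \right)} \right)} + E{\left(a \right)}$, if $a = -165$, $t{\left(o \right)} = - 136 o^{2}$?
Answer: $- \frac{279509}{2} \approx -1.3975 \cdot 10^{5}$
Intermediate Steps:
$x{\left(z \right)} = -8 - 4 z$ ($x{\left(z \right)} = - 4 z - 8 = -8 - 4 z$)
$E{\left(q \right)} = \frac{9}{2} + 3 q$ ($E{\left(q \right)} = - \frac{3}{2} + \left(q 3 + 6\right) = - \frac{3}{2} + \left(3 q + 6\right) = - \frac{3}{2} + \left(6 + 3 q\right) = \frac{9}{2} + 3 q$)
$t{\left(x{\left(-10 \right)} \right)} + E{\left(a \right)} = - 136 \left(-8 - -40\right)^{2} + \left(\frac{9}{2} + 3 \left(-165\right)\right) = - 136 \left(-8 + 40\right)^{2} + \left(\frac{9}{2} - 495\right) = - 136 \cdot 32^{2} - \frac{981}{2} = \left(-136\right) 1024 - \frac{981}{2} = -139264 - \frac{981}{2} = - \frac{279509}{2}$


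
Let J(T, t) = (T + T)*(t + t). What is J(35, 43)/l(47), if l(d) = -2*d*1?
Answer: -3010/47 ≈ -64.043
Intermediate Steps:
l(d) = -2*d
J(T, t) = 4*T*t (J(T, t) = (2*T)*(2*t) = 4*T*t)
J(35, 43)/l(47) = (4*35*43)/((-2*47)) = 6020/(-94) = 6020*(-1/94) = -3010/47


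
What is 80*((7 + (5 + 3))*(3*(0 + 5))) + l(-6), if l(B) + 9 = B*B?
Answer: 18027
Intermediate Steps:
l(B) = -9 + B**2 (l(B) = -9 + B*B = -9 + B**2)
80*((7 + (5 + 3))*(3*(0 + 5))) + l(-6) = 80*((7 + (5 + 3))*(3*(0 + 5))) + (-9 + (-6)**2) = 80*((7 + 8)*(3*5)) + (-9 + 36) = 80*(15*15) + 27 = 80*225 + 27 = 18000 + 27 = 18027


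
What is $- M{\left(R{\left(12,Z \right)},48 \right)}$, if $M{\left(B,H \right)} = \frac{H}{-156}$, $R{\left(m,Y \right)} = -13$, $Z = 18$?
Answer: $\frac{4}{13} \approx 0.30769$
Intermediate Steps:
$M{\left(B,H \right)} = - \frac{H}{156}$ ($M{\left(B,H \right)} = H \left(- \frac{1}{156}\right) = - \frac{H}{156}$)
$- M{\left(R{\left(12,Z \right)},48 \right)} = - \frac{\left(-1\right) 48}{156} = \left(-1\right) \left(- \frac{4}{13}\right) = \frac{4}{13}$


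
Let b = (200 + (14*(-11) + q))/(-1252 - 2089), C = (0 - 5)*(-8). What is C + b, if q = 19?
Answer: 10275/257 ≈ 39.981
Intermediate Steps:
C = 40 (C = -5*(-8) = 40)
b = -5/257 (b = (200 + (14*(-11) + 19))/(-1252 - 2089) = (200 + (-154 + 19))/(-3341) = (200 - 135)*(-1/3341) = 65*(-1/3341) = -5/257 ≈ -0.019455)
C + b = 40 - 5/257 = 10275/257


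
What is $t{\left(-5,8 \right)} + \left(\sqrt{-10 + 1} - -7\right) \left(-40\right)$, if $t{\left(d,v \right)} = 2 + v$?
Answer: $-270 - 120 i \approx -270.0 - 120.0 i$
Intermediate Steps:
$t{\left(-5,8 \right)} + \left(\sqrt{-10 + 1} - -7\right) \left(-40\right) = \left(2 + 8\right) + \left(\sqrt{-10 + 1} - -7\right) \left(-40\right) = 10 + \left(\sqrt{-9} + 7\right) \left(-40\right) = 10 + \left(3 i + 7\right) \left(-40\right) = 10 + \left(7 + 3 i\right) \left(-40\right) = 10 - \left(280 + 120 i\right) = -270 - 120 i$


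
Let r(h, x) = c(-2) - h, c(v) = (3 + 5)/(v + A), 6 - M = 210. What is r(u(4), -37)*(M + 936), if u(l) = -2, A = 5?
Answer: 3416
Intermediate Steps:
M = -204 (M = 6 - 1*210 = 6 - 210 = -204)
c(v) = 8/(5 + v) (c(v) = (3 + 5)/(v + 5) = 8/(5 + v))
r(h, x) = 8/3 - h (r(h, x) = 8/(5 - 2) - h = 8/3 - h)
r(u(4), -37)*(M + 936) = (8/3 - 1*(-2))*(-204 + 936) = (8/3 + 2)*732 = (14/3)*732 = 3416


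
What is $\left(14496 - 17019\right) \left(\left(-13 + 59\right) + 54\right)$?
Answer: $-252300$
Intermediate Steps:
$\left(14496 - 17019\right) \left(\left(-13 + 59\right) + 54\right) = \left(14496 - 17019\right) \left(46 + 54\right) = \left(-2523\right) 100 = -252300$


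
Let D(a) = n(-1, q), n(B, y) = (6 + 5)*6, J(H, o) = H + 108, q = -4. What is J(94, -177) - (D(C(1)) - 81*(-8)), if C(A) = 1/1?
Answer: -512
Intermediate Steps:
C(A) = 1
J(H, o) = 108 + H
n(B, y) = 66 (n(B, y) = 11*6 = 66)
D(a) = 66
J(94, -177) - (D(C(1)) - 81*(-8)) = (108 + 94) - (66 - 81*(-8)) = 202 - (66 + 648) = 202 - 1*714 = 202 - 714 = -512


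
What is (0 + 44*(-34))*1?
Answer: -1496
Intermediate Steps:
(0 + 44*(-34))*1 = (0 - 1496)*1 = -1496*1 = -1496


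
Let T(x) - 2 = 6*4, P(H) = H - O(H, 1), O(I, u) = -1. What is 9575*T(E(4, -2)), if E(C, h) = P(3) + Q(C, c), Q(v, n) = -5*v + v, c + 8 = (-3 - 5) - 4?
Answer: 248950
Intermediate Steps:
c = -20 (c = -8 + ((-3 - 5) - 4) = -8 + (-8 - 4) = -8 - 12 = -20)
P(H) = 1 + H (P(H) = H - 1*(-1) = H + 1 = 1 + H)
Q(v, n) = -4*v
E(C, h) = 4 - 4*C (E(C, h) = (1 + 3) - 4*C = 4 - 4*C)
T(x) = 26 (T(x) = 2 + 6*4 = 2 + 24 = 26)
9575*T(E(4, -2)) = 9575*26 = 248950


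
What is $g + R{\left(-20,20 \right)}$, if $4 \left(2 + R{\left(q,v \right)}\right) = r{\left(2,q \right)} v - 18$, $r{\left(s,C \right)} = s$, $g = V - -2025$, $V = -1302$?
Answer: $\frac{1453}{2} \approx 726.5$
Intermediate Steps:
$g = 723$ ($g = -1302 - -2025 = -1302 + 2025 = 723$)
$R{\left(q,v \right)} = - \frac{13}{2} + \frac{v}{2}$ ($R{\left(q,v \right)} = -2 + \frac{2 v - 18}{4} = -2 + \frac{-18 + 2 v}{4} = -2 + \left(- \frac{9}{2} + \frac{v}{2}\right) = - \frac{13}{2} + \frac{v}{2}$)
$g + R{\left(-20,20 \right)} = 723 + \left(- \frac{13}{2} + \frac{1}{2} \cdot 20\right) = 723 + \left(- \frac{13}{2} + 10\right) = 723 + \frac{7}{2} = \frac{1453}{2}$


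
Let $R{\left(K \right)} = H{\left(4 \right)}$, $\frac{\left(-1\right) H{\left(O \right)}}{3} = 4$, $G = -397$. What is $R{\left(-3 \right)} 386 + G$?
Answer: $-5029$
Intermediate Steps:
$H{\left(O \right)} = -12$ ($H{\left(O \right)} = \left(-3\right) 4 = -12$)
$R{\left(K \right)} = -12$
$R{\left(-3 \right)} 386 + G = \left(-12\right) 386 - 397 = -4632 - 397 = -5029$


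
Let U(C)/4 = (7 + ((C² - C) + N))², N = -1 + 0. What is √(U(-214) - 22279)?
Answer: 3*√941096305 ≈ 92032.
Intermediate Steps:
N = -1
U(C) = 4*(6 + C² - C)² (U(C) = 4*(7 + ((C² - C) - 1))² = 4*(7 + (-1 + C² - C))² = 4*(6 + C² - C)²)
√(U(-214) - 22279) = √(4*(6 + (-214)² - 1*(-214))² - 22279) = √(4*(6 + 45796 + 214)² - 22279) = √(4*46016² - 22279) = √(4*2117472256 - 22279) = √(8469889024 - 22279) = √8469866745 = 3*√941096305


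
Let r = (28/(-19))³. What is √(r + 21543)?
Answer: √2807088215/361 ≈ 146.76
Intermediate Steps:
r = -21952/6859 (r = (28*(-1/19))³ = (-28/19)³ = -21952/6859 ≈ -3.2005)
√(r + 21543) = √(-21952/6859 + 21543) = √(147741485/6859) = √2807088215/361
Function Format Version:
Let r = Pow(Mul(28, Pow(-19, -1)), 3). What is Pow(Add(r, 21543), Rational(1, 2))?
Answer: Mul(Rational(1, 361), Pow(2807088215, Rational(1, 2))) ≈ 146.76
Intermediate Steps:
r = Rational(-21952, 6859) (r = Pow(Mul(28, Rational(-1, 19)), 3) = Pow(Rational(-28, 19), 3) = Rational(-21952, 6859) ≈ -3.2005)
Pow(Add(r, 21543), Rational(1, 2)) = Pow(Add(Rational(-21952, 6859), 21543), Rational(1, 2)) = Pow(Rational(147741485, 6859), Rational(1, 2)) = Mul(Rational(1, 361), Pow(2807088215, Rational(1, 2)))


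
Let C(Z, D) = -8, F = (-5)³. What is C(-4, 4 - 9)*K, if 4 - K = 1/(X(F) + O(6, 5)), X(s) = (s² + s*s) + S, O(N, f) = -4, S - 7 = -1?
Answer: -250014/7813 ≈ -32.000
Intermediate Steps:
S = 6 (S = 7 - 1 = 6)
F = -125
X(s) = 6 + 2*s² (X(s) = (s² + s*s) + 6 = (s² + s²) + 6 = 2*s² + 6 = 6 + 2*s²)
K = 125007/31252 (K = 4 - 1/((6 + 2*(-125)²) - 4) = 4 - 1/((6 + 2*15625) - 4) = 4 - 1/((6 + 31250) - 4) = 4 - 1/(31256 - 4) = 4 - 1/31252 = 125007/31252 ≈ 4.0000)
C(-4, 4 - 9)*K = -8*125007/31252 = -250014/7813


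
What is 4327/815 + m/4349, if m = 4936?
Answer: 22840963/3544435 ≈ 6.4442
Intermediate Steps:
4327/815 + m/4349 = 4327/815 + 4936/4349 = 22840963/3544435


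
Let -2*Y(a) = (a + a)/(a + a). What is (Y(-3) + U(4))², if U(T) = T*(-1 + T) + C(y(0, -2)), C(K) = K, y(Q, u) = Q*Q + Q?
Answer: 529/4 ≈ 132.25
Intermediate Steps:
y(Q, u) = Q + Q² (y(Q, u) = Q² + Q = Q + Q²)
Y(a) = -½ (Y(a) = -(a + a)/(2*(a + a)) = -2*a/(2*(2*a)) = -2*a*1/(2*a)/2 = -½*1 = -½)
U(T) = T*(-1 + T) (U(T) = T*(-1 + T) + 0*(1 + 0) = T*(-1 + T) + 0*1 = T*(-1 + T) + 0 = T*(-1 + T))
(Y(-3) + U(4))² = (-½ + 4*(-1 + 4))² = (-½ + 4*3)² = (-½ + 12)² = (23/2)² = 529/4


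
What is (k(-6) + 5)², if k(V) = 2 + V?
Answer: 1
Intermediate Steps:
(k(-6) + 5)² = ((2 - 6) + 5)² = (-4 + 5)² = 1² = 1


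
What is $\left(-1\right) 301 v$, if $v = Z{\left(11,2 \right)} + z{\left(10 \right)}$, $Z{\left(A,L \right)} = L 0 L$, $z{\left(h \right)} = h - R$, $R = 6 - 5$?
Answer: $-2709$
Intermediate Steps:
$R = 1$
$z{\left(h \right)} = -1 + h$ ($z{\left(h \right)} = h - 1 = -1 + h$)
$Z{\left(A,L \right)} = 0$ ($Z{\left(A,L \right)} = 0 L = 0$)
$v = 9$ ($v = 0 + \left(-1 + 10\right) = 0 + 9 = 9$)
$\left(-1\right) 301 v = \left(-1\right) 301 \cdot 9 = \left(-301\right) 9 = -2709$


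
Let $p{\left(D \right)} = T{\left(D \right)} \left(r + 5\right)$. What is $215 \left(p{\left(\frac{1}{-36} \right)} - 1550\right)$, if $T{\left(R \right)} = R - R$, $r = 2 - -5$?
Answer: $-333250$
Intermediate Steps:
$r = 7$ ($r = 2 + 5 = 7$)
$T{\left(R \right)} = 0$
$p{\left(D \right)} = 0$ ($p{\left(D \right)} = 0 \left(7 + 5\right) = 0 \cdot 12 = 0$)
$215 \left(p{\left(\frac{1}{-36} \right)} - 1550\right) = 215 \left(0 - 1550\right) = 215 \left(-1550\right) = -333250$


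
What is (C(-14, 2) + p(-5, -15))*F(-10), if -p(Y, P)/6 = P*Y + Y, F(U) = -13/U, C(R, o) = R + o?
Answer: -2808/5 ≈ -561.60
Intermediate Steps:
p(Y, P) = -6*Y - 6*P*Y (p(Y, P) = -6*(P*Y + Y) = -6*(Y + P*Y) = -6*Y - 6*P*Y)
(C(-14, 2) + p(-5, -15))*F(-10) = ((-14 + 2) - 6*(-5)*(1 - 15))*(-13/(-10)) = (-12 - 6*(-5)*(-14))*(-13*(-⅒)) = (-12 - 420)*(13/10) = -432*13/10 = -2808/5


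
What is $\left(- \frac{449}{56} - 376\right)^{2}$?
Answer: $\frac{462465025}{3136} \approx 1.4747 \cdot 10^{5}$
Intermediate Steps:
$\left(- \frac{449}{56} - 376\right)^{2} = \left(- \frac{21505}{56}\right)^{2} = \frac{462465025}{3136}$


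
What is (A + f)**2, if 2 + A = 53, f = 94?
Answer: 21025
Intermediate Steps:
A = 51 (A = -2 + 53 = 51)
(A + f)**2 = (51 + 94)**2 = 145**2 = 21025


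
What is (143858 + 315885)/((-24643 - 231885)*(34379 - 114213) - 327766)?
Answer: 459743/20479328586 ≈ 2.2449e-5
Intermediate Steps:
(143858 + 315885)/((-24643 - 231885)*(34379 - 114213) - 327766) = 459743/(-256528*(-79834) - 327766) = 459743/(20479656352 - 327766) = 459743/20479328586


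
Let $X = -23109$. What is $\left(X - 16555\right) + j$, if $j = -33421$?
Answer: $-73085$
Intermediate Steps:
$\left(X - 16555\right) + j = \left(-23109 - 16555\right) - 33421 = -39664 - 33421 = -73085$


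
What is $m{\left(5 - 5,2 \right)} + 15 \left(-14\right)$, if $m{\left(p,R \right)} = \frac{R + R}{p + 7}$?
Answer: $- \frac{1466}{7} \approx -209.43$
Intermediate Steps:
$m{\left(p,R \right)} = \frac{2 R}{7 + p}$
$m{\left(5 - 5,2 \right)} + 15 \left(-14\right) = 2 \cdot 2 \frac{1}{7 + \left(5 - 5\right)} + 15 \left(-14\right) = 2 \cdot 2 \frac{1}{7 + \left(5 - 5\right)} - 210 = 2 \cdot 2 \frac{1}{7 + 0} - 210 = 2 \cdot 2 \cdot \frac{1}{7} - 210 = \frac{4}{7} - 210 = - \frac{1466}{7}$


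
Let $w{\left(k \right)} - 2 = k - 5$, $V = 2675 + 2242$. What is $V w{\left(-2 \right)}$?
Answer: $-24585$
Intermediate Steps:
$V = 4917$
$w{\left(k \right)} = -3 + k$ ($w{\left(k \right)} = 2 + \left(k - 5\right) = 2 + \left(-5 + k\right) = -3 + k$)
$V w{\left(-2 \right)} = 4917 \left(-3 - 2\right) = 4917 \left(-5\right) = -24585$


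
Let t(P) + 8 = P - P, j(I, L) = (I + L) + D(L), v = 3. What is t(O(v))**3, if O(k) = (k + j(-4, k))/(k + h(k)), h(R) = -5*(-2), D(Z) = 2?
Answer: -512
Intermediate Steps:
j(I, L) = 2 + I + L (j(I, L) = (I + L) + 2 = 2 + I + L)
h(R) = 10
O(k) = (-2 + 2*k)/(10 + k) (O(k) = (k + (2 - 4 + k))/(k + 10) = (k + (-2 + k))/(10 + k) = (-2 + 2*k)/(10 + k))
t(P) = -8 (t(P) = -8 + (P - P) = -8 + 0 = -8)
t(O(v))**3 = (-8)**3 = -512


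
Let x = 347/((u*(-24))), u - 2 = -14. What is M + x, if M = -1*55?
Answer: -15493/288 ≈ -53.795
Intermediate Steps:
u = -12 (u = 2 - 14 = -12)
M = -55
x = 347/288 (x = 347/((-12*(-24))) = 347/288 ≈ 1.2049)
M + x = -55 + 347/288 = -15493/288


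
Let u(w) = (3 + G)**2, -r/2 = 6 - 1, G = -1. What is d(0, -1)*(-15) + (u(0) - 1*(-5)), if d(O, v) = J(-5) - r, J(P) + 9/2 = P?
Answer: 3/2 ≈ 1.5000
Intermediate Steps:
J(P) = -9/2 + P
r = -10 (r = -2*(6 - 1) = -2*5 = -10)
d(O, v) = 1/2 (d(O, v) = (-9/2 - 5) - 1*(-10) = -19/2 + 10 = 1/2)
u(w) = 4 (u(w) = (3 - 1)**2 = 2**2 = 4)
d(0, -1)*(-15) + (u(0) - 1*(-5)) = (1/2)*(-15) + (4 - 1*(-5)) = -15/2 + (4 + 5) = -15/2 + 9 = 3/2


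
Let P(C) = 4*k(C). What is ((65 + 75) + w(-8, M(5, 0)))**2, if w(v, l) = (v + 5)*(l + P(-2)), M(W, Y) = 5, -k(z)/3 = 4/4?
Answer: 25921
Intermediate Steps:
k(z) = -3 (k(z) = -12/4 = -3*1 = -3)
P(C) = -12 (P(C) = 4*(-3) = -12)
w(v, l) = (-12 + l)*(5 + v) (w(v, l) = (v + 5)*(l - 12) = (5 + v)*(-12 + l) = (-12 + l)*(5 + v))
((65 + 75) + w(-8, M(5, 0)))**2 = ((65 + 75) + (-60 - 12*(-8) + 5*5 + 5*(-8)))**2 = (140 + (-60 + 96 + 25 - 40))**2 = (140 + 21)**2 = 161**2 = 25921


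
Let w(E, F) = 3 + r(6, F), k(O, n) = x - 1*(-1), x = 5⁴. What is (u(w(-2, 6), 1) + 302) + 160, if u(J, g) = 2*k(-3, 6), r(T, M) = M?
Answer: 1714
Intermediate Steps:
x = 625
k(O, n) = 626 (k(O, n) = 625 - 1*(-1) = 625 + 1 = 626)
w(E, F) = 3 + F
u(J, g) = 1252 (u(J, g) = 2*626 = 1252)
(u(w(-2, 6), 1) + 302) + 160 = (1252 + 302) + 160 = 1554 + 160 = 1714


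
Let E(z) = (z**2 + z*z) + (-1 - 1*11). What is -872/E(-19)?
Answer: -436/355 ≈ -1.2282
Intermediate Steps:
E(z) = -12 + 2*z**2 (E(z) = (z**2 + z**2) + (-1 - 11) = 2*z**2 - 12 = -12 + 2*z**2)
-872/E(-19) = -872/(-12 + 2*(-19)**2) = -872/(-12 + 2*361) = -872/(-12 + 722) = -872/710 = -872*1/710 = -436/355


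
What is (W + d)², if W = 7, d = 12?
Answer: 361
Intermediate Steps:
(W + d)² = (7 + 12)² = 19² = 361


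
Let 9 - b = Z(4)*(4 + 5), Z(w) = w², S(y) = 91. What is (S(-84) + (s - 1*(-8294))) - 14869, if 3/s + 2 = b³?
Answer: -15953084471/2460377 ≈ -6484.0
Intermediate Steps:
b = -135 (b = 9 - 4²*(4 + 5) = 9 - 16*9 = 9 - 1*144 = 9 - 144 = -135)
s = -3/2460377 (s = 3/(-2 + (-135)³) = 3/(-2 - 2460375) = 3/(-2460377) = 3*(-1/2460377) = -3/2460377 ≈ -1.2193e-6)
(S(-84) + (s - 1*(-8294))) - 14869 = (91 + (-3/2460377 - 1*(-8294))) - 14869 = (91 + (-3/2460377 + 8294)) - 14869 = (91 + 20406366835/2460377) - 14869 = 20630261142/2460377 - 14869 = -15953084471/2460377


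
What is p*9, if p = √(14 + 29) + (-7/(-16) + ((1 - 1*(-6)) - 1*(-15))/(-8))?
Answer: -333/16 + 9*√43 ≈ 38.204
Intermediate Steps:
p = -37/16 + √43 (p = √43 + (-7*(-1/16) + ((1 + 6) + 15)*(-⅛)) = √43 + (7/16 + (7 + 15)*(-⅛)) = √43 + (7/16 + 22*(-⅛)) = √43 + (7/16 - 11/4) = √43 - 37/16 = -37/16 + √43 ≈ 4.2449)
p*9 = (-37/16 + √43)*9 = -333/16 + 9*√43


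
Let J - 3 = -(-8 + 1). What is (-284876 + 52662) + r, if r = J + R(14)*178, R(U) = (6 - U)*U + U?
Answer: -249648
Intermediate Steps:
J = 10 (J = 3 - (-8 + 1) = 3 - 1*(-7) = 3 + 7 = 10)
R(U) = U + U*(6 - U) (R(U) = U*(6 - U) + U = U + U*(6 - U))
r = -17434 (r = 10 + (14*(7 - 1*14))*178 = 10 + (14*(7 - 14))*178 = 10 + (14*(-7))*178 = 10 - 98*178 = 10 - 17444 = -17434)
(-284876 + 52662) + r = (-284876 + 52662) - 17434 = -232214 - 17434 = -249648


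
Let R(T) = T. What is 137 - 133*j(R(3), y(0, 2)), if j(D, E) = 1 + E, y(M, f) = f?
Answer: -262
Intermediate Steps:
137 - 133*j(R(3), y(0, 2)) = 137 - 133*(1 + 2) = 137 - 133*3 = 137 - 399 = -262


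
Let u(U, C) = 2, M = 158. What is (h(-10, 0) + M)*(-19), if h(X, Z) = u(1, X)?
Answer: -3040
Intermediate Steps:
h(X, Z) = 2
(h(-10, 0) + M)*(-19) = (2 + 158)*(-19) = 160*(-19) = -3040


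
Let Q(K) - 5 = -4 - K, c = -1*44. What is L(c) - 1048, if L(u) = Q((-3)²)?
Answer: -1056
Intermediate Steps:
c = -44
Q(K) = 1 - K (Q(K) = 5 + (-4 - K) = 1 - K)
L(u) = -8 (L(u) = 1 - 1*(-3)² = 1 - 1*9 = 1 - 9 = -8)
L(c) - 1048 = -8 - 1048 = -1056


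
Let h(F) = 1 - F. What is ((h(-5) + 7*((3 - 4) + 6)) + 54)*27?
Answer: 2565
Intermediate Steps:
((h(-5) + 7*((3 - 4) + 6)) + 54)*27 = (((1 - 1*(-5)) + 7*((3 - 4) + 6)) + 54)*27 = (((1 + 5) + 7*(-1 + 6)) + 54)*27 = ((6 + 7*5) + 54)*27 = ((6 + 35) + 54)*27 = (41 + 54)*27 = 95*27 = 2565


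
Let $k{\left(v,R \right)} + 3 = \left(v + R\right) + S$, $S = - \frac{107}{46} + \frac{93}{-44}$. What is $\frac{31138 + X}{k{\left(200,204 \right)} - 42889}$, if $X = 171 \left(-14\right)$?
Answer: $- \frac{29088928}{43002349} \approx -0.67645$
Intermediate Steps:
$S = - \frac{4493}{1012}$ ($S = \left(-107\right) \frac{1}{46} + 93 \left(- \frac{1}{44}\right) = - \frac{107}{46} - \frac{93}{44} = - \frac{4493}{1012} \approx -4.4397$)
$X = -2394$
$k{\left(v,R \right)} = - \frac{7529}{1012} + R + v$ ($k{\left(v,R \right)} = -3 - \left(\frac{4493}{1012} - R - v\right) = -3 + \left(- \frac{4493}{1012} + R + v\right) = - \frac{7529}{1012} + R + v$)
$\frac{31138 + X}{k{\left(200,204 \right)} - 42889} = \frac{31138 - 2394}{\left(- \frac{7529}{1012} + 204 + 200\right) - 42889} = \frac{28744}{\frac{401319}{1012} - 42889} = \frac{28744}{- \frac{43002349}{1012}} = 28744 \left(- \frac{1012}{43002349}\right) = - \frac{29088928}{43002349}$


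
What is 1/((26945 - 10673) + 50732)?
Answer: 1/67004 ≈ 1.4924e-5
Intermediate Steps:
1/((26945 - 10673) + 50732) = 1/(16272 + 50732) = 1/67004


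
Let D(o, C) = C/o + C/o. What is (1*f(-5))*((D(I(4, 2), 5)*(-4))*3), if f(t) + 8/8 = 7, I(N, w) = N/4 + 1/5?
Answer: -600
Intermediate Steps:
I(N, w) = 1/5 + N/4 (I(N, w) = N*(1/4) + 1*(1/5) = N/4 + 1/5 = 1/5 + N/4)
f(t) = 6 (f(t) = -1 + 7 = 6)
D(o, C) = 2*C/o
(1*f(-5))*((D(I(4, 2), 5)*(-4))*3) = (1*6)*(((2*5/(1/5 + (1/4)*4))*(-4))*3) = 6*(((2*5/(1/5 + 1))*(-4))*3) = 6*(((2*5/(6/5))*(-4))*3) = 6*(((2*5*(5/6))*(-4))*3) = 6*(((25/3)*(-4))*3) = 6*(-100/3*3) = 6*(-100) = -600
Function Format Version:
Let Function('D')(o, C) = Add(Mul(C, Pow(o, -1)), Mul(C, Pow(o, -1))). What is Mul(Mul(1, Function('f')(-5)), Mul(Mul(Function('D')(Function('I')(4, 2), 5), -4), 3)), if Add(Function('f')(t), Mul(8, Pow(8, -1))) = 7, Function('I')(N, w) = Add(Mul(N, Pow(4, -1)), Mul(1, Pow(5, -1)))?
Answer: -600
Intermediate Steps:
Function('I')(N, w) = Add(Rational(1, 5), Mul(Rational(1, 4), N)) (Function('I')(N, w) = Add(Mul(N, Rational(1, 4)), Mul(1, Rational(1, 5))) = Add(Mul(Rational(1, 4), N), Rational(1, 5)) = Add(Rational(1, 5), Mul(Rational(1, 4), N)))
Function('f')(t) = 6 (Function('f')(t) = Add(-1, 7) = 6)
Function('D')(o, C) = Mul(2, C, Pow(o, -1))
Mul(Mul(1, Function('f')(-5)), Mul(Mul(Function('D')(Function('I')(4, 2), 5), -4), 3)) = Mul(Mul(1, 6), Mul(Mul(Mul(2, 5, Pow(Add(Rational(1, 5), Mul(Rational(1, 4), 4)), -1)), -4), 3)) = Mul(6, Mul(Mul(Mul(2, 5, Pow(Add(Rational(1, 5), 1), -1)), -4), 3)) = Mul(6, Mul(Mul(Mul(2, 5, Pow(Rational(6, 5), -1)), -4), 3)) = Mul(6, Mul(Mul(Mul(2, 5, Rational(5, 6)), -4), 3)) = Mul(6, Mul(Mul(Rational(25, 3), -4), 3)) = Mul(6, Mul(Rational(-100, 3), 3)) = Mul(6, -100) = -600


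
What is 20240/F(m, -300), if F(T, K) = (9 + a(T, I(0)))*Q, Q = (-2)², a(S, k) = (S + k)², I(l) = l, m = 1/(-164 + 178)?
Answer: 198352/353 ≈ 561.90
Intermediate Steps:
m = 1/14 ≈ 0.071429
Q = 4
F(T, K) = 36 + 4*T² (F(T, K) = (9 + (T + 0)²)*4 = (9 + T²)*4 = 36 + 4*T²)
20240/F(m, -300) = 20240/(36 + 4*(1/14)²) = 20240/(36 + 4*(1/196)) = 20240/(36 + 1/49) = 20240/(1765/49) = 20240*(49/1765) = 198352/353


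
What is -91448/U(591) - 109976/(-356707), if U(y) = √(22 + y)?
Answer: 109976/356707 - 91448*√613/613 ≈ -3693.2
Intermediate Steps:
-91448/U(591) - 109976/(-356707) = -91448/√(22 + 591) - 109976/(-356707) = -91448*√613/613 - 109976*(-1/356707) = -91448*√613/613 + 109976/356707 = 109976/356707 - 91448*√613/613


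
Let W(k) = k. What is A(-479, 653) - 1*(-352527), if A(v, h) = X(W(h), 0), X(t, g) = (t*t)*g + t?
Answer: 353180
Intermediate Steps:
X(t, g) = t + g*t² (X(t, g) = t²*g + t = g*t² + t = t + g*t²)
A(v, h) = h (A(v, h) = h*(1 + 0*h) = h*(1 + 0) = h*1 = h)
A(-479, 653) - 1*(-352527) = 653 - 1*(-352527) = 653 + 352527 = 353180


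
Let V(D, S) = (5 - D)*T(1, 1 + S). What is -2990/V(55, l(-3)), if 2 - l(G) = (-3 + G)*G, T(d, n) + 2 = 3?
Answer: 299/5 ≈ 59.800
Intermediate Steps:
T(d, n) = 1 (T(d, n) = -2 + 3 = 1)
l(G) = 2 - G*(-3 + G) (l(G) = 2 - (-3 + G)*G = 2 - G*(-3 + G))
V(D, S) = 5 - D (V(D, S) = (5 - D)*1 = 5 - D)
-2990/V(55, l(-3)) = -2990/(5 - 1*55) = -2990/(5 - 55) = -2990/(-50) = -2990*(-1/50) = 299/5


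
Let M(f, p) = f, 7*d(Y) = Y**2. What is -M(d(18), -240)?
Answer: -324/7 ≈ -46.286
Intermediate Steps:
d(Y) = Y**2/7
-M(d(18), -240) = -18**2/7 = -324/7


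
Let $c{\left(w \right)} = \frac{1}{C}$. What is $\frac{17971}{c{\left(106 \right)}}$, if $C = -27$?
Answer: $-485217$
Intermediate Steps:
$c{\left(w \right)} = - \frac{1}{27}$ ($c{\left(w \right)} = \frac{1}{-27} = - \frac{1}{27}$)
$\frac{17971}{c{\left(106 \right)}} = \frac{17971}{- \frac{1}{27}} = 17971 \left(-27\right) = -485217$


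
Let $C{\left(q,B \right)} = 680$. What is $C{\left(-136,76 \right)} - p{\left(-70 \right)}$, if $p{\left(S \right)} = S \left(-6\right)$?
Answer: $260$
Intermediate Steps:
$p{\left(S \right)} = - 6 S$
$C{\left(-136,76 \right)} - p{\left(-70 \right)} = 680 - \left(-6\right) \left(-70\right) = 680 - 420 = 260$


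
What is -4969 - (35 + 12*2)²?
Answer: -8450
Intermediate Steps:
-4969 - (35 + 12*2)² = -4969 - (35 + 24)² = -4969 - 1*59² = -4969 - 1*3481 = -4969 - 3481 = -8450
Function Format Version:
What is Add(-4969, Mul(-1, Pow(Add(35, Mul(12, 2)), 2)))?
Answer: -8450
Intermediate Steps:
Add(-4969, Mul(-1, Pow(Add(35, Mul(12, 2)), 2))) = Add(-4969, Mul(-1, Pow(Add(35, 24), 2))) = Add(-4969, Mul(-1, Pow(59, 2))) = Add(-4969, Mul(-1, 3481)) = Add(-4969, -3481) = -8450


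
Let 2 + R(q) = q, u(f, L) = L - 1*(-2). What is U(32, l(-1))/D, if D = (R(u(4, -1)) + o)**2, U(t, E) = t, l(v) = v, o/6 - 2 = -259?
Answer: 32/2380849 ≈ 1.3441e-5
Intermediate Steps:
u(f, L) = 2 + L (u(f, L) = L + 2 = 2 + L)
o = -1542 (o = 12 + 6*(-259) = 12 - 1554 = -1542)
R(q) = -2 + q
D = 2380849 (D = ((-2 + (2 - 1)) - 1542)**2 = ((-2 + 1) - 1542)**2 = (-1 - 1542)**2 = (-1543)**2 = 2380849)
U(32, l(-1))/D = 32/2380849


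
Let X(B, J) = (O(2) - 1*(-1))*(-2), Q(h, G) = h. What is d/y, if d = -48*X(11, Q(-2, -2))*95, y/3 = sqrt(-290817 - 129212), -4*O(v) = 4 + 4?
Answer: 3040*I*sqrt(420029)/420029 ≈ 4.6907*I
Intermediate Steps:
O(v) = -2 (O(v) = -(4 + 4)/4 = -1/4*8 = -2)
X(B, J) = 2 (X(B, J) = (-2 - 1*(-1))*(-2) = (-2 + 1)*(-2) = -1*(-2) = 2)
y = 3*I*sqrt(420029) (y = 3*sqrt(-290817 - 129212) = 3*sqrt(-420029) = 3*(I*sqrt(420029)) = 3*I*sqrt(420029) ≈ 1944.3*I)
d = -9120 (d = -48*2*95 = -96*95 = -9120)
d/y = -9120*(-I*sqrt(420029)/1260087) = -(-3040)*I*sqrt(420029)/420029 = 3040*I*sqrt(420029)/420029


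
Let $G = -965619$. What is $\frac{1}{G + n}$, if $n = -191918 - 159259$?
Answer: $- \frac{1}{1316796} \approx -7.5942 \cdot 10^{-7}$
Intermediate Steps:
$n = -351177$
$\frac{1}{G + n} = \frac{1}{-965619 - 351177} = \frac{1}{-1316796} = - \frac{1}{1316796}$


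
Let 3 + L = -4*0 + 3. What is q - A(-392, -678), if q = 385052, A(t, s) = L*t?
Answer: 385052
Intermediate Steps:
L = 0 (L = -3 + (-4*0 + 3) = -3 + (0 + 3) = -3 + 3 = 0)
A(t, s) = 0 (A(t, s) = 0*t = 0)
q - A(-392, -678) = 385052 - 1*0 = 385052 + 0 = 385052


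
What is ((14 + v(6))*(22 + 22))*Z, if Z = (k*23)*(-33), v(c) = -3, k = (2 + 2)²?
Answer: -5877696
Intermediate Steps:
k = 16 (k = 4² = 16)
Z = -12144 (Z = (16*23)*(-33) = 368*(-33) = -12144)
((14 + v(6))*(22 + 22))*Z = ((14 - 3)*(22 + 22))*(-12144) = (11*44)*(-12144) = 484*(-12144) = -5877696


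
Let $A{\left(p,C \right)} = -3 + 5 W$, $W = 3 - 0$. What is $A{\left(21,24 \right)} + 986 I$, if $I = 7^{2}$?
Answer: $48326$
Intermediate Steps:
$I = 49$
$W = 3$ ($W = 3 + 0 = 3$)
$A{\left(p,C \right)} = 12$ ($A{\left(p,C \right)} = -3 + 5 \cdot 3 = -3 + 15 = 12$)
$A{\left(21,24 \right)} + 986 I = 12 + 986 \cdot 49 = 12 + 48314 = 48326$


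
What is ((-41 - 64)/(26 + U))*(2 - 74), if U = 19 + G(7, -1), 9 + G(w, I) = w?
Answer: 7560/43 ≈ 175.81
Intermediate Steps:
G(w, I) = -9 + w
U = 17 (U = 19 + (-9 + 7) = 19 - 2 = 17)
((-41 - 64)/(26 + U))*(2 - 74) = ((-41 - 64)/(26 + 17))*(2 - 74) = -105/43*(-72) = 7560/43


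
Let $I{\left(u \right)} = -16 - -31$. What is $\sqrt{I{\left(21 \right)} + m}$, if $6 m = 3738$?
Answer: $\sqrt{638} \approx 25.259$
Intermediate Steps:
$I{\left(u \right)} = 15$ ($I{\left(u \right)} = -16 + 31 = 15$)
$m = 623$ ($m = \frac{1}{6} \cdot 3738 = 623$)
$\sqrt{I{\left(21 \right)} + m} = \sqrt{15 + 623} = \sqrt{638}$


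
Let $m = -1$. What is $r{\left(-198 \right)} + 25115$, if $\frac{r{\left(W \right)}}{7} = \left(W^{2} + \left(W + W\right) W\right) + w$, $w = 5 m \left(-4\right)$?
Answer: $848539$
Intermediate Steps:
$w = 20$ ($w = 5 \left(-1\right) \left(-4\right) = \left(-5\right) \left(-4\right) = 20$)
$r{\left(W \right)} = 140 + 21 W^{2}$ ($r{\left(W \right)} = 7 \left(\left(W^{2} + \left(W + W\right) W\right) + 20\right) = 7 \left(\left(W^{2} + 2 W W\right) + 20\right) = 7 \left(\left(W^{2} + 2 W^{2}\right) + 20\right) = 7 \left(3 W^{2} + 20\right) = 7 \left(20 + 3 W^{2}\right) = 140 + 21 W^{2}$)
$r{\left(-198 \right)} + 25115 = \left(140 + 21 \left(-198\right)^{2}\right) + 25115 = \left(140 + 21 \cdot 39204\right) + 25115 = \left(140 + 823284\right) + 25115 = 823424 + 25115 = 848539$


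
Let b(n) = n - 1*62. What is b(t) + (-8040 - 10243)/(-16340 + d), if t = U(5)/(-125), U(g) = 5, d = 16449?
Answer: -626134/2725 ≈ -229.77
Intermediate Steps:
t = -1/25 (t = 5/(-125) = 5*(-1/125) = -1/25 ≈ -0.040000)
b(n) = -62 + n (b(n) = n - 62 = -62 + n)
b(t) + (-8040 - 10243)/(-16340 + d) = (-62 - 1/25) + (-8040 - 10243)/(-16340 + 16449) = -1551/25 - 18283/109 = -626134/2725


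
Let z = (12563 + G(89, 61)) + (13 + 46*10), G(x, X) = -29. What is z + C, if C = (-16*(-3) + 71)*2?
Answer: 13245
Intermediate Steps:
C = 238 (C = (48 + 71)*2 = 119*2 = 238)
z = 13007 (z = (12563 - 29) + (13 + 46*10) = 12534 + (13 + 460) = 12534 + 473 = 13007)
z + C = 13007 + 238 = 13245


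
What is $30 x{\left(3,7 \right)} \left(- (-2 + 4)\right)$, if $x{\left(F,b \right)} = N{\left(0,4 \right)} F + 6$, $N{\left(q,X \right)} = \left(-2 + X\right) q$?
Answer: $-360$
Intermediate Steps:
$N{\left(q,X \right)} = q \left(-2 + X\right)$
$x{\left(F,b \right)} = 6$ ($x{\left(F,b \right)} = 0 \left(-2 + 4\right) F + 6 = 0 \cdot 2 F + 6 = 0 F + 6 = 0 + 6 = 6$)
$30 x{\left(3,7 \right)} \left(- (-2 + 4)\right) = 30 \cdot 6 \left(- (-2 + 4)\right) = 180 \left(\left(-1\right) 2\right) = 180 \left(-2\right) = -360$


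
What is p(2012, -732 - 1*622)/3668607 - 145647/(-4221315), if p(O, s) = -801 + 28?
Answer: 728475346/21243272645 ≈ 0.034292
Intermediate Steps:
p(O, s) = -773
p(2012, -732 - 1*622)/3668607 - 145647/(-4221315) = -773/3668607 - 145647/(-4221315) = -773*1/3668607 - 145647*(-1/4221315) = -773/3668607 + 16183/469035 = 728475346/21243272645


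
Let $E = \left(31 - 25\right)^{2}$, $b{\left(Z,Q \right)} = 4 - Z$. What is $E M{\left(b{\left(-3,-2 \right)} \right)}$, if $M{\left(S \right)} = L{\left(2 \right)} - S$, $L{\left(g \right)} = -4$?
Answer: $-396$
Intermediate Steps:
$M{\left(S \right)} = -4 - S$
$E = 36$ ($E = 6^{2} = 36$)
$E M{\left(b{\left(-3,-2 \right)} \right)} = 36 \left(-4 - \left(4 - -3\right)\right) = 36 \left(-4 - \left(4 + 3\right)\right) = 36 \left(-4 - 7\right) = 36 \left(-11\right) = -396$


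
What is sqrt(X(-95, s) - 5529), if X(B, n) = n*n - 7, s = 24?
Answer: 4*I*sqrt(310) ≈ 70.427*I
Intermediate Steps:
X(B, n) = -7 + n**2 (X(B, n) = n**2 - 7 = -7 + n**2)
sqrt(X(-95, s) - 5529) = sqrt((-7 + 24**2) - 5529) = sqrt((-7 + 576) - 5529) = sqrt(569 - 5529) = sqrt(-4960) = 4*I*sqrt(310)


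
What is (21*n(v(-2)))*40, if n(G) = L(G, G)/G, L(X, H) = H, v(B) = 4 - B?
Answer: 840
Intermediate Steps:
n(G) = 1 (n(G) = G/G = 1)
(21*n(v(-2)))*40 = (21*1)*40 = 21*40 = 840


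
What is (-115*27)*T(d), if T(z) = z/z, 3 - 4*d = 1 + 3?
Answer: -3105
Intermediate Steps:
d = -¼ (d = ¾ - (1 + 3)/4 = ¾ - ¼*4 = ¾ - 1 = -¼ ≈ -0.25000)
T(z) = 1
(-115*27)*T(d) = -115*27*1 = -3105*1 = -3105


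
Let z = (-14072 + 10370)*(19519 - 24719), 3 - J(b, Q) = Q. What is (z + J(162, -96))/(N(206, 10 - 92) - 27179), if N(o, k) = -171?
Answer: -19250499/27350 ≈ -703.86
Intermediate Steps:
J(b, Q) = 3 - Q
z = 19250400 (z = -3702*(-5200) = 19250400)
(z + J(162, -96))/(N(206, 10 - 92) - 27179) = (19250400 + (3 - 1*(-96)))/(-171 - 27179) = (19250400 + (3 + 96))/(-27350) = (19250400 + 99)*(-1/27350) = 19250499*(-1/27350) = -19250499/27350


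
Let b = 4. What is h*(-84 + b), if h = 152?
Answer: -12160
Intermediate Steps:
h*(-84 + b) = 152*(-84 + 4) = 152*(-80) = -12160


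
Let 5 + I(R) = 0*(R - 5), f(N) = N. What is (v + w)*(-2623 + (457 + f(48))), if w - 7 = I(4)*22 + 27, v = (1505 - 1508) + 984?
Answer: -1916790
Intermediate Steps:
I(R) = -5 (I(R) = -5 + 0*(R - 5) = -5 + 0*(-5 + R) = -5 + 0 = -5)
v = 981 (v = -3 + 984 = 981)
w = -76 (w = 7 + (-5*22 + 27) = 7 + (-110 + 27) = 7 - 83 = -76)
(v + w)*(-2623 + (457 + f(48))) = (981 - 76)*(-2623 + (457 + 48)) = 905*(-2623 + 505) = 905*(-2118) = -1916790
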